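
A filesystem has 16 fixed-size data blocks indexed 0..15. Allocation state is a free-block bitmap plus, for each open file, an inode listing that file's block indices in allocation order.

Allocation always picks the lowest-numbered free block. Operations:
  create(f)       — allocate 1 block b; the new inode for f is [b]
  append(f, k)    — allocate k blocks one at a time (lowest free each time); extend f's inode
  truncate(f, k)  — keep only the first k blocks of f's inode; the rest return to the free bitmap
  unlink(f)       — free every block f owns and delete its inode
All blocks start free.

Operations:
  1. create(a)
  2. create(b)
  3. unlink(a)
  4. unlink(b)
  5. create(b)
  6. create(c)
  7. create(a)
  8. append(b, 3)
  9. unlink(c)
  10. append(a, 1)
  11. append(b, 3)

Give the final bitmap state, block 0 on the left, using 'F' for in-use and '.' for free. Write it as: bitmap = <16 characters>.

[1] create(a) — a=0 (map F...............)
[2] create(b) — a=0 b=1 (map FF..............)
[3] unlink(a) — b=1 (map .F..............)
[4] unlink(b) —  (map ................)
[5] create(b) — b=0 (map F...............)
[6] create(c) — b=0 c=1 (map FF..............)
[7] create(a) — a=2 b=0 c=1 (map FFF.............)
[8] append(b, 3) — a=2 b=0,3,4,5 c=1 (map FFFFFF..........)
[9] unlink(c) — a=2 b=0,3,4,5 (map F.FFFF..........)
[10] append(a, 1) — a=2,1 b=0,3,4,5 (map FFFFFF..........)
[11] append(b, 3) — a=2,1 b=0,3,4,5,6,7,8 (map FFFFFFFFF.......)

bitmap = FFFFFFFFF.......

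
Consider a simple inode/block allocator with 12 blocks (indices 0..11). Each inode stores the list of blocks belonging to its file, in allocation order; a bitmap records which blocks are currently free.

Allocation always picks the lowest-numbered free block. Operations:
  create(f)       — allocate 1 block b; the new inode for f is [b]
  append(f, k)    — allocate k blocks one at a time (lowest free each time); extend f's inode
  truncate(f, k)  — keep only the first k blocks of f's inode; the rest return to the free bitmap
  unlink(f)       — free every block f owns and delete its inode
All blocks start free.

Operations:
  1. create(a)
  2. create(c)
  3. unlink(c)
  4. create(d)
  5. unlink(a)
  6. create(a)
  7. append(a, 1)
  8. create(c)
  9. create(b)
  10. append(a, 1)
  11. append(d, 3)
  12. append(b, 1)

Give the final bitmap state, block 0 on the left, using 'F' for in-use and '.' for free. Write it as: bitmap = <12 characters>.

bitmap = FFFFFFFFFF..

after create(a) → a:[0]  free=[F...........]
after create(c) → a:[0], c:[1]  free=[FF..........]
after unlink(c) → a:[0]  free=[F...........]
after create(d) → a:[0], d:[1]  free=[FF..........]
after unlink(a) → d:[1]  free=[.F..........]
after create(a) → a:[0], d:[1]  free=[FF..........]
after append(a, 1) → a:[0, 2], d:[1]  free=[FFF.........]
after create(c) → a:[0, 2], c:[3], d:[1]  free=[FFFF........]
after create(b) → a:[0, 2], b:[4], c:[3], d:[1]  free=[FFFFF.......]
after append(a, 1) → a:[0, 2, 5], b:[4], c:[3], d:[1]  free=[FFFFFF......]
after append(d, 3) → a:[0, 2, 5], b:[4], c:[3], d:[1, 6, 7, 8]  free=[FFFFFFFFF...]
after append(b, 1) → a:[0, 2, 5], b:[4, 9], c:[3], d:[1, 6, 7, 8]  free=[FFFFFFFFFF..]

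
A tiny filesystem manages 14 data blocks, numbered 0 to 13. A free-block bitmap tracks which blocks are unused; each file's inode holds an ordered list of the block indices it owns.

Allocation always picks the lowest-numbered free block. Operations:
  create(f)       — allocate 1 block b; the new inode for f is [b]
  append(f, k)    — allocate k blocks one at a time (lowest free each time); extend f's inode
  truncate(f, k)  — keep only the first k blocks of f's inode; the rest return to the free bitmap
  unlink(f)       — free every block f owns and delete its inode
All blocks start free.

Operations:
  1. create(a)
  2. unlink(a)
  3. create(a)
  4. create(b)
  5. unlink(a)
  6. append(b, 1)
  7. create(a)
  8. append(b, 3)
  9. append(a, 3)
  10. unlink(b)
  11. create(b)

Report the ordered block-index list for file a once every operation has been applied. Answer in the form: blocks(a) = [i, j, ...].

after create(a) → a:[0]  free=[F.............]
after unlink(a) →   free=[..............]
after create(a) → a:[0]  free=[F.............]
after create(b) → a:[0], b:[1]  free=[FF............]
after unlink(a) → b:[1]  free=[.F............]
after append(b, 1) → b:[1, 0]  free=[FF............]
after create(a) → a:[2], b:[1, 0]  free=[FFF...........]
after append(b, 3) → a:[2], b:[1, 0, 3, 4, 5]  free=[FFFFFF........]
after append(a, 3) → a:[2, 6, 7, 8], b:[1, 0, 3, 4, 5]  free=[FFFFFFFFF.....]
after unlink(b) → a:[2, 6, 7, 8]  free=[..F...FFF.....]
after create(b) → a:[2, 6, 7, 8], b:[0]  free=[F.F...FFF.....]

blocks(a) = [2, 6, 7, 8]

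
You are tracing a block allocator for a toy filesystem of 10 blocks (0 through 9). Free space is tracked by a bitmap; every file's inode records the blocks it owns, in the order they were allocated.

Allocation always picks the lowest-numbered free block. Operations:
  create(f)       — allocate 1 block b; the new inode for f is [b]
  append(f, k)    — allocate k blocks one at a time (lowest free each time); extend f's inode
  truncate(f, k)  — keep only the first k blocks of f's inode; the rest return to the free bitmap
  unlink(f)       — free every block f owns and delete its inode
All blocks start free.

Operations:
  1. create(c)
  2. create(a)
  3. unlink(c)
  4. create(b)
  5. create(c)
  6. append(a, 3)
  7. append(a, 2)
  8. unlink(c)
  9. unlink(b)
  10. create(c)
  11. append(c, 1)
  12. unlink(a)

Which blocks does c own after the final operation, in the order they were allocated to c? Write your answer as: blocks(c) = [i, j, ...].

  1. create(c)  ⇒  F.........  {c→[0]}
  2. create(a)  ⇒  FF........  {a→[1]; c→[0]}
  3. unlink(c)  ⇒  .F........  {a→[1]}
  4. create(b)  ⇒  FF........  {a→[1]; b→[0]}
  5. create(c)  ⇒  FFF.......  {a→[1]; b→[0]; c→[2]}
  6. append(a, 3)  ⇒  FFFFFF....  {a→[1, 3, 4, 5]; b→[0]; c→[2]}
  7. append(a, 2)  ⇒  FFFFFFFF..  {a→[1, 3, 4, 5, 6, 7]; b→[0]; c→[2]}
  8. unlink(c)  ⇒  FF.FFFFF..  {a→[1, 3, 4, 5, 6, 7]; b→[0]}
  9. unlink(b)  ⇒  .F.FFFFF..  {a→[1, 3, 4, 5, 6, 7]}
  10. create(c)  ⇒  FF.FFFFF..  {a→[1, 3, 4, 5, 6, 7]; c→[0]}
  11. append(c, 1)  ⇒  FFFFFFFF..  {a→[1, 3, 4, 5, 6, 7]; c→[0, 2]}
  12. unlink(a)  ⇒  F.F.......  {c→[0, 2]}

blocks(c) = [0, 2]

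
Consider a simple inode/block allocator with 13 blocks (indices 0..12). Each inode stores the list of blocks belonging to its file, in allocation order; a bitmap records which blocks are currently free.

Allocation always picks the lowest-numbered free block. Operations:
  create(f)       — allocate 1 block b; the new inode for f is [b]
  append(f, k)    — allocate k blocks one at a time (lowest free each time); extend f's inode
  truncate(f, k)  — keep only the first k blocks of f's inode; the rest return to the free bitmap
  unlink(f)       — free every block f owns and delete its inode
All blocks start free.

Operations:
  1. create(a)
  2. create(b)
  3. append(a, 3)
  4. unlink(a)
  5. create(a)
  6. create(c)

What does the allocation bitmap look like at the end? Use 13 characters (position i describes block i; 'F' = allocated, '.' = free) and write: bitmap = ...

bitmap = FFF..........

[1] create(a) — a=0 (map F............)
[2] create(b) — a=0 b=1 (map FF...........)
[3] append(a, 3) — a=0,2,3,4 b=1 (map FFFFF........)
[4] unlink(a) — b=1 (map .F...........)
[5] create(a) — a=0 b=1 (map FF...........)
[6] create(c) — a=0 b=1 c=2 (map FFF..........)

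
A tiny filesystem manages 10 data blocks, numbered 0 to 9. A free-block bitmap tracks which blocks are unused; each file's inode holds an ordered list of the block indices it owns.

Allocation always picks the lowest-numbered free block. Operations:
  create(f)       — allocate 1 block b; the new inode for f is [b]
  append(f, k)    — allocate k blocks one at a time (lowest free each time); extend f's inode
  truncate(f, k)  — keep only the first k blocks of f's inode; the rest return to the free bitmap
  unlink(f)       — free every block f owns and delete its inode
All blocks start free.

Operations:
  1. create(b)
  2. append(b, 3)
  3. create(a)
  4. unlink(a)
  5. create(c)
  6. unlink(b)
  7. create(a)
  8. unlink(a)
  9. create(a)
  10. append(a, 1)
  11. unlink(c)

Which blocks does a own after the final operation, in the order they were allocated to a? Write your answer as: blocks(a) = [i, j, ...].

  1. create(b)  ⇒  F.........  {b→[0]}
  2. append(b, 3)  ⇒  FFFF......  {b→[0, 1, 2, 3]}
  3. create(a)  ⇒  FFFFF.....  {a→[4]; b→[0, 1, 2, 3]}
  4. unlink(a)  ⇒  FFFF......  {b→[0, 1, 2, 3]}
  5. create(c)  ⇒  FFFFF.....  {b→[0, 1, 2, 3]; c→[4]}
  6. unlink(b)  ⇒  ....F.....  {c→[4]}
  7. create(a)  ⇒  F...F.....  {a→[0]; c→[4]}
  8. unlink(a)  ⇒  ....F.....  {c→[4]}
  9. create(a)  ⇒  F...F.....  {a→[0]; c→[4]}
  10. append(a, 1)  ⇒  FF..F.....  {a→[0, 1]; c→[4]}
  11. unlink(c)  ⇒  FF........  {a→[0, 1]}

blocks(a) = [0, 1]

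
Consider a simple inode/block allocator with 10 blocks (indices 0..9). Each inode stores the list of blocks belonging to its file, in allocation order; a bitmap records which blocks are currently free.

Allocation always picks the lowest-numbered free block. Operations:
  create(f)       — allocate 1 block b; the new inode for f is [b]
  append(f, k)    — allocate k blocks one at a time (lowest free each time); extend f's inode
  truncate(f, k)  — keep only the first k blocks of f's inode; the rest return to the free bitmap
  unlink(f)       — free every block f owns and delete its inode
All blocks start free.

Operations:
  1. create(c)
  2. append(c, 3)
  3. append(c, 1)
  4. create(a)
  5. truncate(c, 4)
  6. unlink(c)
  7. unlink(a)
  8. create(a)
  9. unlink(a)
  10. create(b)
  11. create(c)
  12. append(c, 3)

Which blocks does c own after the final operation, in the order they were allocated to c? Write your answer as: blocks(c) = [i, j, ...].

blocks(c) = [1, 2, 3, 4]

[1] create(c) — c=0 (map F.........)
[2] append(c, 3) — c=0,1,2,3 (map FFFF......)
[3] append(c, 1) — c=0,1,2,3,4 (map FFFFF.....)
[4] create(a) — a=5 c=0,1,2,3,4 (map FFFFFF....)
[5] truncate(c, 4) — a=5 c=0,1,2,3 (map FFFF.F....)
[6] unlink(c) — a=5 (map .....F....)
[7] unlink(a) —  (map ..........)
[8] create(a) — a=0 (map F.........)
[9] unlink(a) —  (map ..........)
[10] create(b) — b=0 (map F.........)
[11] create(c) — b=0 c=1 (map FF........)
[12] append(c, 3) — b=0 c=1,2,3,4 (map FFFFF.....)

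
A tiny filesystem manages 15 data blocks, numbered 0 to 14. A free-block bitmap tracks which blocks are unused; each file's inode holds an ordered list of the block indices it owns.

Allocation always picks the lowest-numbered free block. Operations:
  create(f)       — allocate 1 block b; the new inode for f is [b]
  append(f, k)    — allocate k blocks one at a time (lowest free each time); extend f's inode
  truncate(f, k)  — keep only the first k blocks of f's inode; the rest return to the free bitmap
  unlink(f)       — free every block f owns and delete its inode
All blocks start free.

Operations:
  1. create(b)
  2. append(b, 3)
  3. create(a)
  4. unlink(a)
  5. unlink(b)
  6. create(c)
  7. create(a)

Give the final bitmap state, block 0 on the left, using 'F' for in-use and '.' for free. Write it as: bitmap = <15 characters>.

after create(b) → b:[0]  free=[F..............]
after append(b, 3) → b:[0, 1, 2, 3]  free=[FFFF...........]
after create(a) → a:[4], b:[0, 1, 2, 3]  free=[FFFFF..........]
after unlink(a) → b:[0, 1, 2, 3]  free=[FFFF...........]
after unlink(b) →   free=[...............]
after create(c) → c:[0]  free=[F..............]
after create(a) → a:[1], c:[0]  free=[FF.............]

bitmap = FF.............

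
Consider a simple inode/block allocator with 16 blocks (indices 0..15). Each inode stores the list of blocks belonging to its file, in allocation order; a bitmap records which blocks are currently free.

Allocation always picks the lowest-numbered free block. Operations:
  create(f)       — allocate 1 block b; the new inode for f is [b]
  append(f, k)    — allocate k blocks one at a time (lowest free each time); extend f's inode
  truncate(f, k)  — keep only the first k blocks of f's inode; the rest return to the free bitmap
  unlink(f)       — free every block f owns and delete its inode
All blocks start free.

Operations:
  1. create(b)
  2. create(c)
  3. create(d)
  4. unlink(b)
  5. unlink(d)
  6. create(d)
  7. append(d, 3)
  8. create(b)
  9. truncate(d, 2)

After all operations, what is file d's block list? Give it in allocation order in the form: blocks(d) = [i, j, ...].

after create(b) → b:[0]  free=[F...............]
after create(c) → b:[0], c:[1]  free=[FF..............]
after create(d) → b:[0], c:[1], d:[2]  free=[FFF.............]
after unlink(b) → c:[1], d:[2]  free=[.FF.............]
after unlink(d) → c:[1]  free=[.F..............]
after create(d) → c:[1], d:[0]  free=[FF..............]
after append(d, 3) → c:[1], d:[0, 2, 3, 4]  free=[FFFFF...........]
after create(b) → b:[5], c:[1], d:[0, 2, 3, 4]  free=[FFFFFF..........]
after truncate(d, 2) → b:[5], c:[1], d:[0, 2]  free=[FFF..F..........]

blocks(d) = [0, 2]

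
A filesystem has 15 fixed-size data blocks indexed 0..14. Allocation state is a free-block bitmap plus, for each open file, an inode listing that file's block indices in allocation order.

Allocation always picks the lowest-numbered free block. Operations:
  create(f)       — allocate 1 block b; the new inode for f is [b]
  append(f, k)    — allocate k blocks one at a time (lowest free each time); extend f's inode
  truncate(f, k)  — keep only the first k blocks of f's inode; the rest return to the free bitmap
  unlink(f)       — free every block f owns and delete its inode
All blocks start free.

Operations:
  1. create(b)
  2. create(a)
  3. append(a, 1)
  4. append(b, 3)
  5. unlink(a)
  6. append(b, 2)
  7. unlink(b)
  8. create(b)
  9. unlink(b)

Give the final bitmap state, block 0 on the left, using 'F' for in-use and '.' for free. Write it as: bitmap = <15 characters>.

  1. create(b)  ⇒  F..............  {b→[0]}
  2. create(a)  ⇒  FF.............  {a→[1]; b→[0]}
  3. append(a, 1)  ⇒  FFF............  {a→[1, 2]; b→[0]}
  4. append(b, 3)  ⇒  FFFFFF.........  {a→[1, 2]; b→[0, 3, 4, 5]}
  5. unlink(a)  ⇒  F..FFF.........  {b→[0, 3, 4, 5]}
  6. append(b, 2)  ⇒  FFFFFF.........  {b→[0, 3, 4, 5, 1, 2]}
  7. unlink(b)  ⇒  ...............  {}
  8. create(b)  ⇒  F..............  {b→[0]}
  9. unlink(b)  ⇒  ...............  {}

bitmap = ...............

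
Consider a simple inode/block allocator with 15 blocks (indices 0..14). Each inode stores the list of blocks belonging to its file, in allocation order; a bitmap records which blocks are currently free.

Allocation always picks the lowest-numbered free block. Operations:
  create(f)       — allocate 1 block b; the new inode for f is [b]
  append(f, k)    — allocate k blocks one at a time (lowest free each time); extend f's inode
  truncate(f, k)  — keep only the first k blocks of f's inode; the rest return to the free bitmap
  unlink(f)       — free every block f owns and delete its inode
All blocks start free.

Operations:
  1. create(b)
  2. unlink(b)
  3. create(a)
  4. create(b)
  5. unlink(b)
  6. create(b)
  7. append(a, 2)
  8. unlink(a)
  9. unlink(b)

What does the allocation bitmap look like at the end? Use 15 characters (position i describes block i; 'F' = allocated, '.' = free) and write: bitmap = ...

[1] create(b) — b=0 (map F..............)
[2] unlink(b) —  (map ...............)
[3] create(a) — a=0 (map F..............)
[4] create(b) — a=0 b=1 (map FF.............)
[5] unlink(b) — a=0 (map F..............)
[6] create(b) — a=0 b=1 (map FF.............)
[7] append(a, 2) — a=0,2,3 b=1 (map FFFF...........)
[8] unlink(a) — b=1 (map .F.............)
[9] unlink(b) —  (map ...............)

bitmap = ...............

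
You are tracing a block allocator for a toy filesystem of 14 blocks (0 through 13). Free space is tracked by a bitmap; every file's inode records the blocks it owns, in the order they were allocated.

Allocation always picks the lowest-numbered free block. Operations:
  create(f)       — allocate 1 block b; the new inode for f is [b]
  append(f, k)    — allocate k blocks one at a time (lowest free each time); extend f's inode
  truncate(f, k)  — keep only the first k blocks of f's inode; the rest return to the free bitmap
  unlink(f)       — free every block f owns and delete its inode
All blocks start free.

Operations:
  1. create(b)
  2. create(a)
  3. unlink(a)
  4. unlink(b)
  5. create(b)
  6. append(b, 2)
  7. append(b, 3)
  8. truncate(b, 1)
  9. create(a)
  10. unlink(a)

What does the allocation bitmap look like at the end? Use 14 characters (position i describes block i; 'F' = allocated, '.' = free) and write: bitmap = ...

bitmap = F.............

create(b): bitmap=F............. | b=[0]
create(a): bitmap=FF............ | a=[1] b=[0]
unlink(a): bitmap=F............. | b=[0]
unlink(b): bitmap=.............. | 
create(b): bitmap=F............. | b=[0]
append(b, 2): bitmap=FFF........... | b=[0, 1, 2]
append(b, 3): bitmap=FFFFFF........ | b=[0, 1, 2, 3, 4, 5]
truncate(b, 1): bitmap=F............. | b=[0]
create(a): bitmap=FF............ | a=[1] b=[0]
unlink(a): bitmap=F............. | b=[0]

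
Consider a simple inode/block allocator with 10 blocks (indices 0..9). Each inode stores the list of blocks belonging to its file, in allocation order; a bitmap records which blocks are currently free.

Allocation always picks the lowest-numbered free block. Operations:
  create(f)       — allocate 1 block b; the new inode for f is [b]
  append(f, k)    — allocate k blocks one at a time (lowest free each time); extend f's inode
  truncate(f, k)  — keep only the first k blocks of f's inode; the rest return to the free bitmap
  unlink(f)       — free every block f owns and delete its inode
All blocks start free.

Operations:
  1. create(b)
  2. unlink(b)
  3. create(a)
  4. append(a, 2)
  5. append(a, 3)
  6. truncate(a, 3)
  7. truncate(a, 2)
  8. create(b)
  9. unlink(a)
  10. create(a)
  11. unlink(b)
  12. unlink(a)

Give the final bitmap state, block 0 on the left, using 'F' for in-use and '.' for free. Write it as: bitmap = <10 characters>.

bitmap = ..........

after create(b) → b:[0]  free=[F.........]
after unlink(b) →   free=[..........]
after create(a) → a:[0]  free=[F.........]
after append(a, 2) → a:[0, 1, 2]  free=[FFF.......]
after append(a, 3) → a:[0, 1, 2, 3, 4, 5]  free=[FFFFFF....]
after truncate(a, 3) → a:[0, 1, 2]  free=[FFF.......]
after truncate(a, 2) → a:[0, 1]  free=[FF........]
after create(b) → a:[0, 1], b:[2]  free=[FFF.......]
after unlink(a) → b:[2]  free=[..F.......]
after create(a) → a:[0], b:[2]  free=[F.F.......]
after unlink(b) → a:[0]  free=[F.........]
after unlink(a) →   free=[..........]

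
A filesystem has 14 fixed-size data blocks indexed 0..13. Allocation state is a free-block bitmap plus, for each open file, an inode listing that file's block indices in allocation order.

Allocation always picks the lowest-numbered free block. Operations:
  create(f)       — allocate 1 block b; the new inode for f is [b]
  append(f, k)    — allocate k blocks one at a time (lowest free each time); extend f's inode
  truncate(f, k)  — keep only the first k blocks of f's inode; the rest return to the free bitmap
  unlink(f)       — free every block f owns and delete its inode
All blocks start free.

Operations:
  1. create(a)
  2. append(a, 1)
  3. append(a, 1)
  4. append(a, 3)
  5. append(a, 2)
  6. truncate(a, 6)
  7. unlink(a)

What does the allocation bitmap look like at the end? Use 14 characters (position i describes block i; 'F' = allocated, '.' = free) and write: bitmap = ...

bitmap = ..............

[1] create(a) — a=0 (map F.............)
[2] append(a, 1) — a=0,1 (map FF............)
[3] append(a, 1) — a=0,1,2 (map FFF...........)
[4] append(a, 3) — a=0,1,2,3,4,5 (map FFFFFF........)
[5] append(a, 2) — a=0,1,2,3,4,5,6,7 (map FFFFFFFF......)
[6] truncate(a, 6) — a=0,1,2,3,4,5 (map FFFFFF........)
[7] unlink(a) —  (map ..............)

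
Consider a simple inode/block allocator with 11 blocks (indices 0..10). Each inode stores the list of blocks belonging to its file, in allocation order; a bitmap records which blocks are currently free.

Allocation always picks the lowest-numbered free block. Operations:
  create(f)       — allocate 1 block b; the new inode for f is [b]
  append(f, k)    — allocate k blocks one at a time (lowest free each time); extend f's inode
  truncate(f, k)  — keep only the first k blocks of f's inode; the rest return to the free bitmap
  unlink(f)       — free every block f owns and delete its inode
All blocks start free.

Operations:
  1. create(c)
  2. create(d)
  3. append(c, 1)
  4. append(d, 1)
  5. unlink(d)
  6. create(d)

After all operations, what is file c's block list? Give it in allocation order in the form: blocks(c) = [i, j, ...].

blocks(c) = [0, 2]

create(c): bitmap=F.......... | c=[0]
create(d): bitmap=FF......... | c=[0] d=[1]
append(c, 1): bitmap=FFF........ | c=[0, 2] d=[1]
append(d, 1): bitmap=FFFF....... | c=[0, 2] d=[1, 3]
unlink(d): bitmap=F.F........ | c=[0, 2]
create(d): bitmap=FFF........ | c=[0, 2] d=[1]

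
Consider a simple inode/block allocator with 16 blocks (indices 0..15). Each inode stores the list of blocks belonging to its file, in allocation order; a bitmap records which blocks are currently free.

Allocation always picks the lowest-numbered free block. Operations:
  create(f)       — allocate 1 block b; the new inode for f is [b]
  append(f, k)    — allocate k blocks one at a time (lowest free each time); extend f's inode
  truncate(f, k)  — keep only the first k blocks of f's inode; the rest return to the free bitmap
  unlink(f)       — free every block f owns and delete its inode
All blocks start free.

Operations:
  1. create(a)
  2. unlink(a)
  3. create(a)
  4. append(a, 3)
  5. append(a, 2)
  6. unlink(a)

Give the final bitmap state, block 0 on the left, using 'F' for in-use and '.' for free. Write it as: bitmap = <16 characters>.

bitmap = ................

create(a): bitmap=F............... | a=[0]
unlink(a): bitmap=................ | 
create(a): bitmap=F............... | a=[0]
append(a, 3): bitmap=FFFF............ | a=[0, 1, 2, 3]
append(a, 2): bitmap=FFFFFF.......... | a=[0, 1, 2, 3, 4, 5]
unlink(a): bitmap=................ | 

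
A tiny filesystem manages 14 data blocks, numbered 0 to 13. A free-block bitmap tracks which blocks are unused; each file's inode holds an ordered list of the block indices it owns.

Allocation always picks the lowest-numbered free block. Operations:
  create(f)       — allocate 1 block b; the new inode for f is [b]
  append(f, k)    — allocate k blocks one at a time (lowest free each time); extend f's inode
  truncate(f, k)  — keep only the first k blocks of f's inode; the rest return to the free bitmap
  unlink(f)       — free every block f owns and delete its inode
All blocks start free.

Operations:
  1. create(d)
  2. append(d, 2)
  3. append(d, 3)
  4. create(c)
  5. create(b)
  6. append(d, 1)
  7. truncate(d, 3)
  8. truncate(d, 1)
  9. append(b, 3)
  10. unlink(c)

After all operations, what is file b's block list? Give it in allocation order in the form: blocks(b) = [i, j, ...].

after create(d) → d:[0]  free=[F.............]
after append(d, 2) → d:[0, 1, 2]  free=[FFF...........]
after append(d, 3) → d:[0, 1, 2, 3, 4, 5]  free=[FFFFFF........]
after create(c) → c:[6], d:[0, 1, 2, 3, 4, 5]  free=[FFFFFFF.......]
after create(b) → b:[7], c:[6], d:[0, 1, 2, 3, 4, 5]  free=[FFFFFFFF......]
after append(d, 1) → b:[7], c:[6], d:[0, 1, 2, 3, 4, 5, 8]  free=[FFFFFFFFF.....]
after truncate(d, 3) → b:[7], c:[6], d:[0, 1, 2]  free=[FFF...FF......]
after truncate(d, 1) → b:[7], c:[6], d:[0]  free=[F.....FF......]
after append(b, 3) → b:[7, 1, 2, 3], c:[6], d:[0]  free=[FFFF..FF......]
after unlink(c) → b:[7, 1, 2, 3], d:[0]  free=[FFFF...F......]

blocks(b) = [7, 1, 2, 3]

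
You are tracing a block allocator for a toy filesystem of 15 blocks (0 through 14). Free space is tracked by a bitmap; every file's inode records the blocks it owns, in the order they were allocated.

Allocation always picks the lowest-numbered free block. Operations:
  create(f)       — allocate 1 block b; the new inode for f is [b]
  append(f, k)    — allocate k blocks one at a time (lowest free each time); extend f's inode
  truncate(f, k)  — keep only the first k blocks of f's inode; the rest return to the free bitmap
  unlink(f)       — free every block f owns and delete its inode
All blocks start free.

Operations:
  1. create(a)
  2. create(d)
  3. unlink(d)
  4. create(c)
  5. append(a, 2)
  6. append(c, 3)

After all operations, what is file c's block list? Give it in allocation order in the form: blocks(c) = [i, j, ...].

blocks(c) = [1, 4, 5, 6]

create(a): bitmap=F.............. | a=[0]
create(d): bitmap=FF............. | a=[0] d=[1]
unlink(d): bitmap=F.............. | a=[0]
create(c): bitmap=FF............. | a=[0] c=[1]
append(a, 2): bitmap=FFFF........... | a=[0, 2, 3] c=[1]
append(c, 3): bitmap=FFFFFFF........ | a=[0, 2, 3] c=[1, 4, 5, 6]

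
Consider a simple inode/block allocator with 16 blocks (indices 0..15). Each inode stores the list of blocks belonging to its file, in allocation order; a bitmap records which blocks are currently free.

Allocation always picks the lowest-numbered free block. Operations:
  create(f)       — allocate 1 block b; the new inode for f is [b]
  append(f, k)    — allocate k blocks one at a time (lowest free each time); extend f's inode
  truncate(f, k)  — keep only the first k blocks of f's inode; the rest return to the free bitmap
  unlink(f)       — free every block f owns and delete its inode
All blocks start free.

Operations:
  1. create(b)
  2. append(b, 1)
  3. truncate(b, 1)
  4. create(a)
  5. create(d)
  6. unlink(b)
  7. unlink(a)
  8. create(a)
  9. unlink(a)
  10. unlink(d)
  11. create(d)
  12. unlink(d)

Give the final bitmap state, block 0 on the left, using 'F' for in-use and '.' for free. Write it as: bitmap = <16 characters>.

bitmap = ................

[1] create(b) — b=0 (map F...............)
[2] append(b, 1) — b=0,1 (map FF..............)
[3] truncate(b, 1) — b=0 (map F...............)
[4] create(a) — a=1 b=0 (map FF..............)
[5] create(d) — a=1 b=0 d=2 (map FFF.............)
[6] unlink(b) — a=1 d=2 (map .FF.............)
[7] unlink(a) — d=2 (map ..F.............)
[8] create(a) — a=0 d=2 (map F.F.............)
[9] unlink(a) — d=2 (map ..F.............)
[10] unlink(d) —  (map ................)
[11] create(d) — d=0 (map F...............)
[12] unlink(d) —  (map ................)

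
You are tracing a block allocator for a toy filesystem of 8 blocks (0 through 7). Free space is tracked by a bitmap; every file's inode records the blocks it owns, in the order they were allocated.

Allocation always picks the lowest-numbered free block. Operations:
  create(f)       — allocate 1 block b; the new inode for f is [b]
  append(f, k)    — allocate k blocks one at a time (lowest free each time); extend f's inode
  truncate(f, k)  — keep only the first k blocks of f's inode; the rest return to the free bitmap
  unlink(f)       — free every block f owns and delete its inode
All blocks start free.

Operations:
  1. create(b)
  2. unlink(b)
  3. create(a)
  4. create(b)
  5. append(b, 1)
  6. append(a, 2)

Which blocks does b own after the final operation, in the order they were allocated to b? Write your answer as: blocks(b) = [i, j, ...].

blocks(b) = [1, 2]

[1] create(b) — b=0 (map F.......)
[2] unlink(b) —  (map ........)
[3] create(a) — a=0 (map F.......)
[4] create(b) — a=0 b=1 (map FF......)
[5] append(b, 1) — a=0 b=1,2 (map FFF.....)
[6] append(a, 2) — a=0,3,4 b=1,2 (map FFFFF...)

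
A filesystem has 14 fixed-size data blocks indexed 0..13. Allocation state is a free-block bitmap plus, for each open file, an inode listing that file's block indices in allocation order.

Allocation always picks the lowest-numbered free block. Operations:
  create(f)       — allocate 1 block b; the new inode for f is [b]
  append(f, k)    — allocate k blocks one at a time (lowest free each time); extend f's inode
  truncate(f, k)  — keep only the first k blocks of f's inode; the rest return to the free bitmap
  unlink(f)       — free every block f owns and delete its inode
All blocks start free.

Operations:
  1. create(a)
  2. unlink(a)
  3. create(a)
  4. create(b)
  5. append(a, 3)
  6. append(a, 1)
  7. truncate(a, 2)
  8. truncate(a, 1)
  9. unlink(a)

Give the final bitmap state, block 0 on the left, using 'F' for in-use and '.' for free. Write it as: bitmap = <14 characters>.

bitmap = .F............

  1. create(a)  ⇒  F.............  {a→[0]}
  2. unlink(a)  ⇒  ..............  {}
  3. create(a)  ⇒  F.............  {a→[0]}
  4. create(b)  ⇒  FF............  {a→[0]; b→[1]}
  5. append(a, 3)  ⇒  FFFFF.........  {a→[0, 2, 3, 4]; b→[1]}
  6. append(a, 1)  ⇒  FFFFFF........  {a→[0, 2, 3, 4, 5]; b→[1]}
  7. truncate(a, 2)  ⇒  FFF...........  {a→[0, 2]; b→[1]}
  8. truncate(a, 1)  ⇒  FF............  {a→[0]; b→[1]}
  9. unlink(a)  ⇒  .F............  {b→[1]}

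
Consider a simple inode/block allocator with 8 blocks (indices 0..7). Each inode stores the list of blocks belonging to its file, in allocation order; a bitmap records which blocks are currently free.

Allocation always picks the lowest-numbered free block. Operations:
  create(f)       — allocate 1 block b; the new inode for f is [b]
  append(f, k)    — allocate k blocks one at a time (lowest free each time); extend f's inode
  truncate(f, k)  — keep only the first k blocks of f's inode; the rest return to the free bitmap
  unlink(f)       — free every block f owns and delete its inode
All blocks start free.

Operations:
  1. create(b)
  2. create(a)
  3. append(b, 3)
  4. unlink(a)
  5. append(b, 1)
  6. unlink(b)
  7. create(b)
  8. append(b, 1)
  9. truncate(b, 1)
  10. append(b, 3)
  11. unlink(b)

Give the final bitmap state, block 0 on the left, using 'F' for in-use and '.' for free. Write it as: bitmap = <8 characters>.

bitmap = ........

create(b): bitmap=F....... | b=[0]
create(a): bitmap=FF...... | a=[1] b=[0]
append(b, 3): bitmap=FFFFF... | a=[1] b=[0, 2, 3, 4]
unlink(a): bitmap=F.FFF... | b=[0, 2, 3, 4]
append(b, 1): bitmap=FFFFF... | b=[0, 2, 3, 4, 1]
unlink(b): bitmap=........ | 
create(b): bitmap=F....... | b=[0]
append(b, 1): bitmap=FF...... | b=[0, 1]
truncate(b, 1): bitmap=F....... | b=[0]
append(b, 3): bitmap=FFFF.... | b=[0, 1, 2, 3]
unlink(b): bitmap=........ | 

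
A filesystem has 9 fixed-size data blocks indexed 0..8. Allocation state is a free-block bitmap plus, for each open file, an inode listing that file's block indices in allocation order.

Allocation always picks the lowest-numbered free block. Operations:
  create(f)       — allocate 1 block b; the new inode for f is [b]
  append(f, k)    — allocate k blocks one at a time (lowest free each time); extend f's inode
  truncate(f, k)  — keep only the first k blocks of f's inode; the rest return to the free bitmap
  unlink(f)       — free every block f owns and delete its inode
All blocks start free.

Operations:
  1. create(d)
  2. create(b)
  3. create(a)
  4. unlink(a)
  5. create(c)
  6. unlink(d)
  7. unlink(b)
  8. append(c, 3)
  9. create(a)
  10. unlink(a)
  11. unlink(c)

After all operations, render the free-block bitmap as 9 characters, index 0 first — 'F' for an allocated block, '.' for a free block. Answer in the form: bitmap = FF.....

create(d): bitmap=F........ | d=[0]
create(b): bitmap=FF....... | b=[1] d=[0]
create(a): bitmap=FFF...... | a=[2] b=[1] d=[0]
unlink(a): bitmap=FF....... | b=[1] d=[0]
create(c): bitmap=FFF...... | b=[1] c=[2] d=[0]
unlink(d): bitmap=.FF...... | b=[1] c=[2]
unlink(b): bitmap=..F...... | c=[2]
append(c, 3): bitmap=FFFF..... | c=[2, 0, 1, 3]
create(a): bitmap=FFFFF.... | a=[4] c=[2, 0, 1, 3]
unlink(a): bitmap=FFFF..... | c=[2, 0, 1, 3]
unlink(c): bitmap=......... | 

bitmap = .........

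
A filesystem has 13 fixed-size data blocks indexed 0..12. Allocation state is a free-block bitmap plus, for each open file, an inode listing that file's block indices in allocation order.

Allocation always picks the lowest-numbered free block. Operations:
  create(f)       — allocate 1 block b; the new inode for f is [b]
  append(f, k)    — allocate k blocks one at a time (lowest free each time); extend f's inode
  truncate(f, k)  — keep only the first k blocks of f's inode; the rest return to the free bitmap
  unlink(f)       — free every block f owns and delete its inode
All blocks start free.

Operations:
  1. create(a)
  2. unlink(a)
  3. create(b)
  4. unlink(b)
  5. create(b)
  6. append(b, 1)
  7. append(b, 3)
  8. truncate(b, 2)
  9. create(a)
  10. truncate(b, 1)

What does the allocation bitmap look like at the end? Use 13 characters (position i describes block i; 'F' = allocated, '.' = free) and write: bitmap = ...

create(a): bitmap=F............ | a=[0]
unlink(a): bitmap=............. | 
create(b): bitmap=F............ | b=[0]
unlink(b): bitmap=............. | 
create(b): bitmap=F............ | b=[0]
append(b, 1): bitmap=FF........... | b=[0, 1]
append(b, 3): bitmap=FFFFF........ | b=[0, 1, 2, 3, 4]
truncate(b, 2): bitmap=FF........... | b=[0, 1]
create(a): bitmap=FFF.......... | a=[2] b=[0, 1]
truncate(b, 1): bitmap=F.F.......... | a=[2] b=[0]

bitmap = F.F..........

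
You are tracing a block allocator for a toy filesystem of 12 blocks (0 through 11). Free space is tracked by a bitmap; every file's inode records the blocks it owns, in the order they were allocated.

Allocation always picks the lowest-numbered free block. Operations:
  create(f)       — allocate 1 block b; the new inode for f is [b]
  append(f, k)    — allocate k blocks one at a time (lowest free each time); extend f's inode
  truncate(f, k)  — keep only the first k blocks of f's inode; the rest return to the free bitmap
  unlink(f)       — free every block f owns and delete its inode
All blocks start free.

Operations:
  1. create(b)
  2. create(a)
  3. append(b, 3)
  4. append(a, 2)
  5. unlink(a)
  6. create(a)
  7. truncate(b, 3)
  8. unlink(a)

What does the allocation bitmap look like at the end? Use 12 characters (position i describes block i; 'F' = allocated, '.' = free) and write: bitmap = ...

after create(b) → b:[0]  free=[F...........]
after create(a) → a:[1], b:[0]  free=[FF..........]
after append(b, 3) → a:[1], b:[0, 2, 3, 4]  free=[FFFFF.......]
after append(a, 2) → a:[1, 5, 6], b:[0, 2, 3, 4]  free=[FFFFFFF.....]
after unlink(a) → b:[0, 2, 3, 4]  free=[F.FFF.......]
after create(a) → a:[1], b:[0, 2, 3, 4]  free=[FFFFF.......]
after truncate(b, 3) → a:[1], b:[0, 2, 3]  free=[FFFF........]
after unlink(a) → b:[0, 2, 3]  free=[F.FF........]

bitmap = F.FF........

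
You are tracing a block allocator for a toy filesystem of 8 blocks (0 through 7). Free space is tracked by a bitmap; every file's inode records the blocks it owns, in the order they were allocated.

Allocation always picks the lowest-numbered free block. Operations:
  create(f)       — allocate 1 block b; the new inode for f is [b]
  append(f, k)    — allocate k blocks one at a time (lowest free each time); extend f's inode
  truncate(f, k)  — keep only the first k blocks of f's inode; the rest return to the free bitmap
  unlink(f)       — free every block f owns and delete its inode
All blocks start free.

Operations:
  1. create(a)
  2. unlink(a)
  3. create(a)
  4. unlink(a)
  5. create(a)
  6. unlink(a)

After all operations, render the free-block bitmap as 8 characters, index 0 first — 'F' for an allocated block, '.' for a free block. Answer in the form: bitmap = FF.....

bitmap = ........

[1] create(a) — a=0 (map F.......)
[2] unlink(a) —  (map ........)
[3] create(a) — a=0 (map F.......)
[4] unlink(a) —  (map ........)
[5] create(a) — a=0 (map F.......)
[6] unlink(a) —  (map ........)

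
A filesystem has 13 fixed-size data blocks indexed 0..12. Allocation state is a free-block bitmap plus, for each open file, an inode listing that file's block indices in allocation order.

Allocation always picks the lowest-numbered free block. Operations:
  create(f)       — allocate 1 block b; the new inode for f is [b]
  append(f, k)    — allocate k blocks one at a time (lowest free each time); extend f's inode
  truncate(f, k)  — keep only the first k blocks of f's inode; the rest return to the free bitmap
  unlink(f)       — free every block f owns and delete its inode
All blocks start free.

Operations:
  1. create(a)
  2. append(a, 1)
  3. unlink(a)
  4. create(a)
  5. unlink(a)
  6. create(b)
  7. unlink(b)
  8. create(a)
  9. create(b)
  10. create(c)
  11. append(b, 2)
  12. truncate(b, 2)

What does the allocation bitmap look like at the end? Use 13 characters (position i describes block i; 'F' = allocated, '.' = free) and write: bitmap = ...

bitmap = FFFF.........

create(a): bitmap=F............ | a=[0]
append(a, 1): bitmap=FF........... | a=[0, 1]
unlink(a): bitmap=............. | 
create(a): bitmap=F............ | a=[0]
unlink(a): bitmap=............. | 
create(b): bitmap=F............ | b=[0]
unlink(b): bitmap=............. | 
create(a): bitmap=F............ | a=[0]
create(b): bitmap=FF........... | a=[0] b=[1]
create(c): bitmap=FFF.......... | a=[0] b=[1] c=[2]
append(b, 2): bitmap=FFFFF........ | a=[0] b=[1, 3, 4] c=[2]
truncate(b, 2): bitmap=FFFF......... | a=[0] b=[1, 3] c=[2]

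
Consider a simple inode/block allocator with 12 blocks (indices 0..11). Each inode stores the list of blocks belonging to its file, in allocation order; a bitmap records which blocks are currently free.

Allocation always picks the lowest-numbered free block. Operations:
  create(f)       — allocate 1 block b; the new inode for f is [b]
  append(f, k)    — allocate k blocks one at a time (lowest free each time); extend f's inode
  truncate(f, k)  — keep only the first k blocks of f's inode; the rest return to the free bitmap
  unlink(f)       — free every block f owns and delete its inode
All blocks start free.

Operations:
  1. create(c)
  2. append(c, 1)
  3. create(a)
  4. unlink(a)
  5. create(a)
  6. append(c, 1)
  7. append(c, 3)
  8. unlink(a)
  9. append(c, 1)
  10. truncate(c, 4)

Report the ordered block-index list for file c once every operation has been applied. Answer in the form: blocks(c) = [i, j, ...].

blocks(c) = [0, 1, 3, 4]

[1] create(c) — c=0 (map F...........)
[2] append(c, 1) — c=0,1 (map FF..........)
[3] create(a) — a=2 c=0,1 (map FFF.........)
[4] unlink(a) — c=0,1 (map FF..........)
[5] create(a) — a=2 c=0,1 (map FFF.........)
[6] append(c, 1) — a=2 c=0,1,3 (map FFFF........)
[7] append(c, 3) — a=2 c=0,1,3,4,5,6 (map FFFFFFF.....)
[8] unlink(a) — c=0,1,3,4,5,6 (map FF.FFFF.....)
[9] append(c, 1) — c=0,1,3,4,5,6,2 (map FFFFFFF.....)
[10] truncate(c, 4) — c=0,1,3,4 (map FF.FF.......)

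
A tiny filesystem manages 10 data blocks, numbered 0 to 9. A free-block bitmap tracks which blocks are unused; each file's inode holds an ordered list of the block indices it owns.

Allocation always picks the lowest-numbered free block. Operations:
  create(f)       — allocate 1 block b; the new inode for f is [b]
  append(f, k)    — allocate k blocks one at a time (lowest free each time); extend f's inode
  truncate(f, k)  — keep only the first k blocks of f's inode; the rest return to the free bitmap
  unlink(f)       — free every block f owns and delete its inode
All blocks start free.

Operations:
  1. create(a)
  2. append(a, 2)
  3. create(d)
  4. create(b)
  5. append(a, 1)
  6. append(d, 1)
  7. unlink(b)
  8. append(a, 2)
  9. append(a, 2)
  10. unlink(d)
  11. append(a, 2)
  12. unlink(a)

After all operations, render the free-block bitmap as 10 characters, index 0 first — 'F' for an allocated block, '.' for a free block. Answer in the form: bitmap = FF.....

  1. create(a)  ⇒  F.........  {a→[0]}
  2. append(a, 2)  ⇒  FFF.......  {a→[0, 1, 2]}
  3. create(d)  ⇒  FFFF......  {a→[0, 1, 2]; d→[3]}
  4. create(b)  ⇒  FFFFF.....  {a→[0, 1, 2]; b→[4]; d→[3]}
  5. append(a, 1)  ⇒  FFFFFF....  {a→[0, 1, 2, 5]; b→[4]; d→[3]}
  6. append(d, 1)  ⇒  FFFFFFF...  {a→[0, 1, 2, 5]; b→[4]; d→[3, 6]}
  7. unlink(b)  ⇒  FFFF.FF...  {a→[0, 1, 2, 5]; d→[3, 6]}
  8. append(a, 2)  ⇒  FFFFFFFF..  {a→[0, 1, 2, 5, 4, 7]; d→[3, 6]}
  9. append(a, 2)  ⇒  FFFFFFFFFF  {a→[0, 1, 2, 5, 4, 7, 8, 9]; d→[3, 6]}
  10. unlink(d)  ⇒  FFF.FF.FFF  {a→[0, 1, 2, 5, 4, 7, 8, 9]}
  11. append(a, 2)  ⇒  FFFFFFFFFF  {a→[0, 1, 2, 5, 4, 7, 8, 9, 3, 6]}
  12. unlink(a)  ⇒  ..........  {}

bitmap = ..........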